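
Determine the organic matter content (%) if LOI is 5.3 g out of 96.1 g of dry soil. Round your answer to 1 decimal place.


Step 1: OM% = 100 * LOI / sample mass
Step 2: OM = 100 * 5.3 / 96.1
Step 3: OM = 5.5%

5.5


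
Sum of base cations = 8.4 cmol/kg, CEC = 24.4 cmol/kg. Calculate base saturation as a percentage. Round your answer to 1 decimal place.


Step 1: BS = 100 * (sum of bases) / CEC
Step 2: BS = 100 * 8.4 / 24.4
Step 3: BS = 34.4%

34.4


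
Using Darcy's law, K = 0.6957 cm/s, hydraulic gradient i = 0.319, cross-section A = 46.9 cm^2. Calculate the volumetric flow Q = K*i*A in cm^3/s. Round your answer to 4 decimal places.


Step 1: Apply Darcy's law: Q = K * i * A
Step 2: Q = 0.6957 * 0.319 * 46.9
Step 3: Q = 10.4084 cm^3/s

10.4084


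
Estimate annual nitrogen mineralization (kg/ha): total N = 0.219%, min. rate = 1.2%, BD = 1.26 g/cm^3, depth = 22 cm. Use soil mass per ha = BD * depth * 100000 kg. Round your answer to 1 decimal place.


Step 1: Soil mass per ha = BD * depth * 100000 = 1.26 * 22 * 100000 = 2772000 kg
Step 2: Total N pool = soil mass * N%/100 = 2772000 * 0.219/100 = 6070.68 kg/ha
Step 3: N mineralized = N pool * rate%/100 = 6070.68 * 1.2/100 = 72.8 kg/ha/yr

72.8


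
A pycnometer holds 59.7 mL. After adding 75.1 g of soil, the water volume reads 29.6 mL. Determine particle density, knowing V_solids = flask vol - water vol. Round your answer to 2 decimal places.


Step 1: Volume of solids = flask volume - water volume with soil
Step 2: V_solids = 59.7 - 29.6 = 30.1 mL
Step 3: Particle density = mass / V_solids = 75.1 / 30.1 = 2.5 g/cm^3

2.5


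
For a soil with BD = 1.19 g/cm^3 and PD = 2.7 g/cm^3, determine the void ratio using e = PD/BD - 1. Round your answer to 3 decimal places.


Step 1: e = PD / BD - 1
Step 2: e = 2.7 / 1.19 - 1
Step 3: e = 2.26891 - 1
Step 4: e = 1.269

1.269


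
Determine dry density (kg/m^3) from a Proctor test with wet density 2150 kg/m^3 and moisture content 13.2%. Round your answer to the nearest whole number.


Step 1: Dry density = wet density / (1 + w/100)
Step 2: Dry density = 2150 / (1 + 13.2/100)
Step 3: Dry density = 2150 / 1.132
Step 4: Dry density = 1899 kg/m^3

1899


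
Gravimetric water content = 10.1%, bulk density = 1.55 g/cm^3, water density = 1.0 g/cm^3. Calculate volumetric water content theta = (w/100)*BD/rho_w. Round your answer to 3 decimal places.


Step 1: theta = (w / 100) * BD / rho_w
Step 2: theta = (10.1 / 100) * 1.55 / 1.0
Step 3: theta = 0.101 * 1.55
Step 4: theta = 0.157

0.157


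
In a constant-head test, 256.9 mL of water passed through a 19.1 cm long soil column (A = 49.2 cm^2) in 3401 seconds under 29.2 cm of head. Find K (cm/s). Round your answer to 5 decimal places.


Step 1: K = Q * L / (A * t * h)
Step 2: Numerator = 256.9 * 19.1 = 4906.79
Step 3: Denominator = 49.2 * 3401 * 29.2 = 4886012.64
Step 4: K = 4906.79 / 4886012.64 = 0.001 cm/s

0.001


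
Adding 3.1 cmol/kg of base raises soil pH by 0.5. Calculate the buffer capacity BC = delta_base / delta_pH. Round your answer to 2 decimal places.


Step 1: BC = change in base / change in pH
Step 2: BC = 3.1 / 0.5
Step 3: BC = 6.2 cmol/(kg*pH unit)

6.2


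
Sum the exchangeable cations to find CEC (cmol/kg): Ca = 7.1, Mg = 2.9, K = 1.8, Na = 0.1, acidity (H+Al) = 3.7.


Step 1: CEC = Ca + Mg + K + Na + (H+Al)
Step 2: CEC = 7.1 + 2.9 + 1.8 + 0.1 + 3.7
Step 3: CEC = 15.6 cmol/kg

15.6


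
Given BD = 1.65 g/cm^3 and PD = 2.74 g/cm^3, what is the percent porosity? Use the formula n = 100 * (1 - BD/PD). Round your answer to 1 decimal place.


Step 1: Formula: n = 100 * (1 - BD / PD)
Step 2: n = 100 * (1 - 1.65 / 2.74)
Step 3: n = 100 * (1 - 0.60219)
Step 4: n = 39.8%

39.8


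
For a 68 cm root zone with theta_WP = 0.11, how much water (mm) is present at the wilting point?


Step 1: Water (mm) = theta_WP * depth * 10
Step 2: Water = 0.11 * 68 * 10
Step 3: Water = 74.8 mm

74.8


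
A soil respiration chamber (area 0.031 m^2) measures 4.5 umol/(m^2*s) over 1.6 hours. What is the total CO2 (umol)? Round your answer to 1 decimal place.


Step 1: Convert time to seconds: 1.6 hr * 3600 = 5760.0 s
Step 2: Total = flux * area * time_s
Step 3: Total = 4.5 * 0.031 * 5760.0
Step 4: Total = 803.5 umol

803.5


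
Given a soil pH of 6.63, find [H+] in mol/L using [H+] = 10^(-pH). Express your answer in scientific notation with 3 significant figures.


Step 1: [H+] = 10^(-pH)
Step 2: [H+] = 10^(-6.63)
Step 3: [H+] = 2.34e-07 mol/L

2.34e-07


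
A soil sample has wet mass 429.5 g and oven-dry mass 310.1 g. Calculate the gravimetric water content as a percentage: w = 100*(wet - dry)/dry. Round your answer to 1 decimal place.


Step 1: Water mass = wet - dry = 429.5 - 310.1 = 119.4 g
Step 2: w = 100 * water mass / dry mass
Step 3: w = 100 * 119.4 / 310.1 = 38.5%

38.5


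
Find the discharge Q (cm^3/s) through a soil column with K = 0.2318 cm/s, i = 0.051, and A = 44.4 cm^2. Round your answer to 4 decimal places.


Step 1: Apply Darcy's law: Q = K * i * A
Step 2: Q = 0.2318 * 0.051 * 44.4
Step 3: Q = 0.5249 cm^3/s

0.5249


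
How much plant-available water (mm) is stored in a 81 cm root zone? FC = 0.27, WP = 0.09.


Step 1: Available water = (FC - WP) * depth * 10
Step 2: AW = (0.27 - 0.09) * 81 * 10
Step 3: AW = 0.18 * 81 * 10
Step 4: AW = 145.8 mm

145.8


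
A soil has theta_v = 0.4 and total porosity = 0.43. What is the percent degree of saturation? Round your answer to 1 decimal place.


Step 1: S = 100 * theta_v / n
Step 2: S = 100 * 0.4 / 0.43
Step 3: S = 93.0%

93.0


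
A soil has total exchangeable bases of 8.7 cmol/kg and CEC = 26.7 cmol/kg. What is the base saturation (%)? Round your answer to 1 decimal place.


Step 1: BS = 100 * (sum of bases) / CEC
Step 2: BS = 100 * 8.7 / 26.7
Step 3: BS = 32.6%

32.6


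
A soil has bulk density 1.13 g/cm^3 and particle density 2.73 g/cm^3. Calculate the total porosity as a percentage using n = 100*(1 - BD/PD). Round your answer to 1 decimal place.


Step 1: Formula: n = 100 * (1 - BD / PD)
Step 2: n = 100 * (1 - 1.13 / 2.73)
Step 3: n = 100 * (1 - 0.41392)
Step 4: n = 58.6%

58.6


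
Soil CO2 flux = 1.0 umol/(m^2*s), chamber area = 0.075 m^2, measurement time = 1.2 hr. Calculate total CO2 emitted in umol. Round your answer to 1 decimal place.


Step 1: Convert time to seconds: 1.2 hr * 3600 = 4320.0 s
Step 2: Total = flux * area * time_s
Step 3: Total = 1.0 * 0.075 * 4320.0
Step 4: Total = 324.0 umol

324.0


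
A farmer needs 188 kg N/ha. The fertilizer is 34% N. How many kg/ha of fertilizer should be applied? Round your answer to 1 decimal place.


Step 1: Fertilizer rate = target N / (N content / 100)
Step 2: Rate = 188 / (34 / 100)
Step 3: Rate = 188 / 0.34
Step 4: Rate = 552.9 kg/ha

552.9


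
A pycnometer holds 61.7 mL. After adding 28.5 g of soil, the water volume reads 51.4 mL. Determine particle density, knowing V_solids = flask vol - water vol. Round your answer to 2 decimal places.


Step 1: Volume of solids = flask volume - water volume with soil
Step 2: V_solids = 61.7 - 51.4 = 10.3 mL
Step 3: Particle density = mass / V_solids = 28.5 / 10.3 = 2.77 g/cm^3

2.77


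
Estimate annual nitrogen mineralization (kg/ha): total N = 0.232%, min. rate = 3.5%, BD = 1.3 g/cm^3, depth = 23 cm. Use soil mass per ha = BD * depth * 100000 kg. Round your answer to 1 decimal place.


Step 1: Soil mass per ha = BD * depth * 100000 = 1.3 * 23 * 100000 = 2990000 kg
Step 2: Total N pool = soil mass * N%/100 = 2990000 * 0.232/100 = 6936.8 kg/ha
Step 3: N mineralized = N pool * rate%/100 = 6936.8 * 3.5/100 = 242.8 kg/ha/yr

242.8


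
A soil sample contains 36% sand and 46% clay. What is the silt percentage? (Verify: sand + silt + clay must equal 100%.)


Step 1: sand + silt + clay = 100%
Step 2: silt = 100 - sand - clay
Step 3: silt = 100 - 36 - 46
Step 4: silt = 18%

18


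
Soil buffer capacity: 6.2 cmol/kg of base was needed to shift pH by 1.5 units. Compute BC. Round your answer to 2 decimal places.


Step 1: BC = change in base / change in pH
Step 2: BC = 6.2 / 1.5
Step 3: BC = 4.13 cmol/(kg*pH unit)

4.13


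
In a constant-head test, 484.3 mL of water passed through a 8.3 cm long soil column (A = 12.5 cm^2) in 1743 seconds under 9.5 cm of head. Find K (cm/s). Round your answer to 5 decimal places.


Step 1: K = Q * L / (A * t * h)
Step 2: Numerator = 484.3 * 8.3 = 4019.69
Step 3: Denominator = 12.5 * 1743 * 9.5 = 206981.25
Step 4: K = 4019.69 / 206981.25 = 0.01942 cm/s

0.01942


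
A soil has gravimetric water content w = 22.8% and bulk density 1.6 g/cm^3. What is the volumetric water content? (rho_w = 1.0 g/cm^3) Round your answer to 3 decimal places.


Step 1: theta = (w / 100) * BD / rho_w
Step 2: theta = (22.8 / 100) * 1.6 / 1.0
Step 3: theta = 0.228 * 1.6
Step 4: theta = 0.365

0.365


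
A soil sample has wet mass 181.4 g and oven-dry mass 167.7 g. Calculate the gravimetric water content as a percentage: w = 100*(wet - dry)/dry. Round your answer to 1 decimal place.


Step 1: Water mass = wet - dry = 181.4 - 167.7 = 13.7 g
Step 2: w = 100 * water mass / dry mass
Step 3: w = 100 * 13.7 / 167.7 = 8.2%

8.2


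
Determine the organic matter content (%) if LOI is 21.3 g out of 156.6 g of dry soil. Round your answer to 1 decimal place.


Step 1: OM% = 100 * LOI / sample mass
Step 2: OM = 100 * 21.3 / 156.6
Step 3: OM = 13.6%

13.6


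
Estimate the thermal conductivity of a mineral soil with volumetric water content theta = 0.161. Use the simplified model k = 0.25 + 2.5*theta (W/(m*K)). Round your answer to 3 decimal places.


Step 1: k = 0.25 + 2.5 * theta
Step 2: k = 0.25 + 2.5 * 0.161
Step 3: k = 0.25 + 0.403
Step 4: k = 0.653 W/(m*K)

0.653


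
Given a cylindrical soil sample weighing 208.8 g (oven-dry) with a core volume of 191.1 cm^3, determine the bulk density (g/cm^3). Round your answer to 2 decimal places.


Step 1: Identify the formula: BD = dry mass / volume
Step 2: Substitute values: BD = 208.8 / 191.1
Step 3: BD = 1.09 g/cm^3

1.09


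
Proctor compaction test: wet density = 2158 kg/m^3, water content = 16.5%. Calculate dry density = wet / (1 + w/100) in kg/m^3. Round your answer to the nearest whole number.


Step 1: Dry density = wet density / (1 + w/100)
Step 2: Dry density = 2158 / (1 + 16.5/100)
Step 3: Dry density = 2158 / 1.165
Step 4: Dry density = 1852 kg/m^3

1852


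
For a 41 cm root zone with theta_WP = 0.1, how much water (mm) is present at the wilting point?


Step 1: Water (mm) = theta_WP * depth * 10
Step 2: Water = 0.1 * 41 * 10
Step 3: Water = 41.0 mm

41.0


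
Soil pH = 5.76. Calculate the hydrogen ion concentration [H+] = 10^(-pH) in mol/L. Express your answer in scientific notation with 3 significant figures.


Step 1: [H+] = 10^(-pH)
Step 2: [H+] = 10^(-5.76)
Step 3: [H+] = 1.74e-06 mol/L

1.74e-06


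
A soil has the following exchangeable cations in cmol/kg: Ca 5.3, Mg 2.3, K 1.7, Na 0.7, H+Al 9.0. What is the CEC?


Step 1: CEC = Ca + Mg + K + Na + (H+Al)
Step 2: CEC = 5.3 + 2.3 + 1.7 + 0.7 + 9.0
Step 3: CEC = 19.0 cmol/kg

19.0


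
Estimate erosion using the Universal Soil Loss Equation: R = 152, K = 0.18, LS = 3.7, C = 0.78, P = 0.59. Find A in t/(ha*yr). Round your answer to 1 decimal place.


Step 1: A = R * K * LS * C * P
Step 2: R * K = 152 * 0.18 = 27.36
Step 3: (R*K) * LS = 27.36 * 3.7 = 101.232
Step 4: * C * P = 101.232 * 0.78 * 0.59 = 46.6
Step 5: A = 46.6 t/(ha*yr)

46.6


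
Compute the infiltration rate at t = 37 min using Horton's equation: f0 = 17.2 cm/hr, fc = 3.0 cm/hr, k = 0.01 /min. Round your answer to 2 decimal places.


Step 1: f = fc + (f0 - fc) * exp(-k * t)
Step 2: exp(-0.01 * 37) = 0.690734
Step 3: f = 3.0 + (17.2 - 3.0) * 0.690734
Step 4: f = 3.0 + 14.2 * 0.690734
Step 5: f = 12.81 cm/hr

12.81


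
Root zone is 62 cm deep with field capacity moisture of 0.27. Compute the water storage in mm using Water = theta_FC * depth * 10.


Step 1: Water (mm) = theta_FC * depth (cm) * 10
Step 2: Water = 0.27 * 62 * 10
Step 3: Water = 167.4 mm

167.4


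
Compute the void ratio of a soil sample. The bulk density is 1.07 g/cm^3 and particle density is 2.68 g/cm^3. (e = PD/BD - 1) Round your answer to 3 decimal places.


Step 1: e = PD / BD - 1
Step 2: e = 2.68 / 1.07 - 1
Step 3: e = 2.50467 - 1
Step 4: e = 1.505

1.505


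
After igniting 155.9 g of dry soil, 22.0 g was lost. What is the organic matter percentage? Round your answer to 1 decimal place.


Step 1: OM% = 100 * LOI / sample mass
Step 2: OM = 100 * 22.0 / 155.9
Step 3: OM = 14.1%

14.1


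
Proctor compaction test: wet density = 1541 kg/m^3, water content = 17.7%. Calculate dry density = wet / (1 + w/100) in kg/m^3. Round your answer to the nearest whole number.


Step 1: Dry density = wet density / (1 + w/100)
Step 2: Dry density = 1541 / (1 + 17.7/100)
Step 3: Dry density = 1541 / 1.177
Step 4: Dry density = 1309 kg/m^3

1309


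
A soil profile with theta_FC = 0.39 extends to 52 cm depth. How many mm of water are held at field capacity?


Step 1: Water (mm) = theta_FC * depth (cm) * 10
Step 2: Water = 0.39 * 52 * 10
Step 3: Water = 202.8 mm

202.8


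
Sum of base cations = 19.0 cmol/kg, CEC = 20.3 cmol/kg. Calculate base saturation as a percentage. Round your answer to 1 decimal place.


Step 1: BS = 100 * (sum of bases) / CEC
Step 2: BS = 100 * 19.0 / 20.3
Step 3: BS = 93.6%

93.6


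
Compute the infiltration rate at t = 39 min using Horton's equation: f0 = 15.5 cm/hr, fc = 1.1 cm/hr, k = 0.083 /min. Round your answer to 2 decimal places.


Step 1: f = fc + (f0 - fc) * exp(-k * t)
Step 2: exp(-0.083 * 39) = 0.039282
Step 3: f = 1.1 + (15.5 - 1.1) * 0.039282
Step 4: f = 1.1 + 14.4 * 0.039282
Step 5: f = 1.67 cm/hr

1.67


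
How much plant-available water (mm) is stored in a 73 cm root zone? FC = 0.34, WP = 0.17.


Step 1: Available water = (FC - WP) * depth * 10
Step 2: AW = (0.34 - 0.17) * 73 * 10
Step 3: AW = 0.17 * 73 * 10
Step 4: AW = 124.1 mm

124.1


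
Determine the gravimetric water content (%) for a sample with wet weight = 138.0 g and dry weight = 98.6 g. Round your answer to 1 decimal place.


Step 1: Water mass = wet - dry = 138.0 - 98.6 = 39.4 g
Step 2: w = 100 * water mass / dry mass
Step 3: w = 100 * 39.4 / 98.6 = 40.0%

40.0


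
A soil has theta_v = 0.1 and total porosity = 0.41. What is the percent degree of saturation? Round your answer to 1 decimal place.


Step 1: S = 100 * theta_v / n
Step 2: S = 100 * 0.1 / 0.41
Step 3: S = 24.4%

24.4


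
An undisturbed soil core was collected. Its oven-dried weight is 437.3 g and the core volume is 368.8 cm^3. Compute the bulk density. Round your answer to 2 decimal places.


Step 1: Identify the formula: BD = dry mass / volume
Step 2: Substitute values: BD = 437.3 / 368.8
Step 3: BD = 1.19 g/cm^3

1.19


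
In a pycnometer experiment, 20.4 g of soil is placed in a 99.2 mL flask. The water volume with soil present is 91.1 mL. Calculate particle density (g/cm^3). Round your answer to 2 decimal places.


Step 1: Volume of solids = flask volume - water volume with soil
Step 2: V_solids = 99.2 - 91.1 = 8.1 mL
Step 3: Particle density = mass / V_solids = 20.4 / 8.1 = 2.52 g/cm^3

2.52


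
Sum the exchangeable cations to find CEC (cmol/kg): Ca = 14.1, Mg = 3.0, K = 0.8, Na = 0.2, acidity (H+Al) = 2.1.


Step 1: CEC = Ca + Mg + K + Na + (H+Al)
Step 2: CEC = 14.1 + 3.0 + 0.8 + 0.2 + 2.1
Step 3: CEC = 20.2 cmol/kg

20.2


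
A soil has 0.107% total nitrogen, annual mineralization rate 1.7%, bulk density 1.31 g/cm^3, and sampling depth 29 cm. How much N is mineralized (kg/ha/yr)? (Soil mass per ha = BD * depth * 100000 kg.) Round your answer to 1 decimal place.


Step 1: Soil mass per ha = BD * depth * 100000 = 1.31 * 29 * 100000 = 3799000 kg
Step 2: Total N pool = soil mass * N%/100 = 3799000 * 0.107/100 = 4064.93 kg/ha
Step 3: N mineralized = N pool * rate%/100 = 4064.93 * 1.7/100 = 69.1 kg/ha/yr

69.1


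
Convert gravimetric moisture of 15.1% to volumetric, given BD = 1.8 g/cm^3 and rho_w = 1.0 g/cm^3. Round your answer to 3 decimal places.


Step 1: theta = (w / 100) * BD / rho_w
Step 2: theta = (15.1 / 100) * 1.8 / 1.0
Step 3: theta = 0.151 * 1.8
Step 4: theta = 0.272

0.272


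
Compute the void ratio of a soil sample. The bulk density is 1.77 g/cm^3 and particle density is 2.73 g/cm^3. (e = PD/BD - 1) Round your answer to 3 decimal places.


Step 1: e = PD / BD - 1
Step 2: e = 2.73 / 1.77 - 1
Step 3: e = 1.54237 - 1
Step 4: e = 0.542

0.542


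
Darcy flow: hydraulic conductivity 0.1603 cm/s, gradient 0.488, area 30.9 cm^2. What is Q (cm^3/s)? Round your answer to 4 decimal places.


Step 1: Apply Darcy's law: Q = K * i * A
Step 2: Q = 0.1603 * 0.488 * 30.9
Step 3: Q = 2.4172 cm^3/s

2.4172


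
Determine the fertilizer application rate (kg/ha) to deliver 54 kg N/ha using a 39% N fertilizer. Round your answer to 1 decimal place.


Step 1: Fertilizer rate = target N / (N content / 100)
Step 2: Rate = 54 / (39 / 100)
Step 3: Rate = 54 / 0.39
Step 4: Rate = 138.5 kg/ha

138.5


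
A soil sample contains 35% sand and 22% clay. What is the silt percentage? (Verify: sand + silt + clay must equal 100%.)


Step 1: sand + silt + clay = 100%
Step 2: silt = 100 - sand - clay
Step 3: silt = 100 - 35 - 22
Step 4: silt = 43%

43


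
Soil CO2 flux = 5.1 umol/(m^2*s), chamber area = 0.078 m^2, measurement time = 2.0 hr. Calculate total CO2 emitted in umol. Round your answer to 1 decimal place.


Step 1: Convert time to seconds: 2.0 hr * 3600 = 7200.0 s
Step 2: Total = flux * area * time_s
Step 3: Total = 5.1 * 0.078 * 7200.0
Step 4: Total = 2864.2 umol

2864.2


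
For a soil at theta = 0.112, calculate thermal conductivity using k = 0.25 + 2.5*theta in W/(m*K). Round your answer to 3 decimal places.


Step 1: k = 0.25 + 2.5 * theta
Step 2: k = 0.25 + 2.5 * 0.112
Step 3: k = 0.25 + 0.28
Step 4: k = 0.53 W/(m*K)

0.53


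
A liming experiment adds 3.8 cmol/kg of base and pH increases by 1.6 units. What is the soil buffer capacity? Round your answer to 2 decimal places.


Step 1: BC = change in base / change in pH
Step 2: BC = 3.8 / 1.6
Step 3: BC = 2.38 cmol/(kg*pH unit)

2.38


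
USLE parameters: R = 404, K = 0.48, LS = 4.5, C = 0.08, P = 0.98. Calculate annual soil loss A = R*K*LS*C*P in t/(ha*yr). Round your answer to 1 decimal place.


Step 1: A = R * K * LS * C * P
Step 2: R * K = 404 * 0.48 = 193.92
Step 3: (R*K) * LS = 193.92 * 4.5 = 872.64
Step 4: * C * P = 872.64 * 0.08 * 0.98 = 68.4
Step 5: A = 68.4 t/(ha*yr)

68.4


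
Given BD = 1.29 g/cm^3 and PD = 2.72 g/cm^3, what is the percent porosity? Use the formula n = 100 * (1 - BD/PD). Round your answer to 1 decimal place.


Step 1: Formula: n = 100 * (1 - BD / PD)
Step 2: n = 100 * (1 - 1.29 / 2.72)
Step 3: n = 100 * (1 - 0.47426)
Step 4: n = 52.6%

52.6


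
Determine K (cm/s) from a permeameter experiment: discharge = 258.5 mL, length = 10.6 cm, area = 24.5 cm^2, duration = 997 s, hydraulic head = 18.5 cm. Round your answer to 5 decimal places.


Step 1: K = Q * L / (A * t * h)
Step 2: Numerator = 258.5 * 10.6 = 2740.1
Step 3: Denominator = 24.5 * 997 * 18.5 = 451890.25
Step 4: K = 2740.1 / 451890.25 = 0.00606 cm/s

0.00606


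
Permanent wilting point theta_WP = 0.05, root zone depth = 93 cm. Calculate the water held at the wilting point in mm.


Step 1: Water (mm) = theta_WP * depth * 10
Step 2: Water = 0.05 * 93 * 10
Step 3: Water = 46.5 mm

46.5


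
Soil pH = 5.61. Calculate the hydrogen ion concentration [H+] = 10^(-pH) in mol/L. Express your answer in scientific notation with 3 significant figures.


Step 1: [H+] = 10^(-pH)
Step 2: [H+] = 10^(-5.61)
Step 3: [H+] = 2.45e-06 mol/L

2.45e-06


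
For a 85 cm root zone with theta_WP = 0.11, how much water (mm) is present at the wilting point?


Step 1: Water (mm) = theta_WP * depth * 10
Step 2: Water = 0.11 * 85 * 10
Step 3: Water = 93.5 mm

93.5


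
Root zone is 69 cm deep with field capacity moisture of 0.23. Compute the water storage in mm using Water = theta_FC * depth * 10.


Step 1: Water (mm) = theta_FC * depth (cm) * 10
Step 2: Water = 0.23 * 69 * 10
Step 3: Water = 158.7 mm

158.7


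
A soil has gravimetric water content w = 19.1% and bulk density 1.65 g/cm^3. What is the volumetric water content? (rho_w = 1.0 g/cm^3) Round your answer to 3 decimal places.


Step 1: theta = (w / 100) * BD / rho_w
Step 2: theta = (19.1 / 100) * 1.65 / 1.0
Step 3: theta = 0.191 * 1.65
Step 4: theta = 0.315

0.315


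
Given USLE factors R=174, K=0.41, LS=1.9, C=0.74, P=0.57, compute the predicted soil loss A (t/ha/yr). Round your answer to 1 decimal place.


Step 1: A = R * K * LS * C * P
Step 2: R * K = 174 * 0.41 = 71.34
Step 3: (R*K) * LS = 71.34 * 1.9 = 135.546
Step 4: * C * P = 135.546 * 0.74 * 0.57 = 57.2
Step 5: A = 57.2 t/(ha*yr)

57.2


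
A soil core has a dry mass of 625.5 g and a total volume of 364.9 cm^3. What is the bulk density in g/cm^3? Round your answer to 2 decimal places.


Step 1: Identify the formula: BD = dry mass / volume
Step 2: Substitute values: BD = 625.5 / 364.9
Step 3: BD = 1.71 g/cm^3

1.71


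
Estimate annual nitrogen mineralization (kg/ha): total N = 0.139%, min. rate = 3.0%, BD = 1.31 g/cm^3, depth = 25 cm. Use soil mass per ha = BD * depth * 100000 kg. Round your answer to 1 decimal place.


Step 1: Soil mass per ha = BD * depth * 100000 = 1.31 * 25 * 100000 = 3275000 kg
Step 2: Total N pool = soil mass * N%/100 = 3275000 * 0.139/100 = 4552.25 kg/ha
Step 3: N mineralized = N pool * rate%/100 = 4552.25 * 3.0/100 = 136.6 kg/ha/yr

136.6


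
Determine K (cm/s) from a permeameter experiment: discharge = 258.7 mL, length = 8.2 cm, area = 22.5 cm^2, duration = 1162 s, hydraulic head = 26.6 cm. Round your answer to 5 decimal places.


Step 1: K = Q * L / (A * t * h)
Step 2: Numerator = 258.7 * 8.2 = 2121.34
Step 3: Denominator = 22.5 * 1162 * 26.6 = 695457.0
Step 4: K = 2121.34 / 695457.0 = 0.00305 cm/s

0.00305


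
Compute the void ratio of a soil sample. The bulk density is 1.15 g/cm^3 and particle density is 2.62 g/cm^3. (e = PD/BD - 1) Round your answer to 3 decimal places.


Step 1: e = PD / BD - 1
Step 2: e = 2.62 / 1.15 - 1
Step 3: e = 2.27826 - 1
Step 4: e = 1.278

1.278


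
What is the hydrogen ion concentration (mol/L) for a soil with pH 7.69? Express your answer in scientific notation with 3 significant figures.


Step 1: [H+] = 10^(-pH)
Step 2: [H+] = 10^(-7.69)
Step 3: [H+] = 2.04e-08 mol/L

2.04e-08


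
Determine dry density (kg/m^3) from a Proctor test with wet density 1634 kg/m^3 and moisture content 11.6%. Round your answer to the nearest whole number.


Step 1: Dry density = wet density / (1 + w/100)
Step 2: Dry density = 1634 / (1 + 11.6/100)
Step 3: Dry density = 1634 / 1.116
Step 4: Dry density = 1464 kg/m^3

1464


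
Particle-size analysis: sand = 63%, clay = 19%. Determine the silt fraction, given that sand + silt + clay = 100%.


Step 1: sand + silt + clay = 100%
Step 2: silt = 100 - sand - clay
Step 3: silt = 100 - 63 - 19
Step 4: silt = 18%

18


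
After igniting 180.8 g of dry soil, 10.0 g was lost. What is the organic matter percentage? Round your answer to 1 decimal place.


Step 1: OM% = 100 * LOI / sample mass
Step 2: OM = 100 * 10.0 / 180.8
Step 3: OM = 5.5%

5.5


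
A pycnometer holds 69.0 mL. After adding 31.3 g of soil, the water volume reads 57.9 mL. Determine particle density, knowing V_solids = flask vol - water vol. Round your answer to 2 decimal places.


Step 1: Volume of solids = flask volume - water volume with soil
Step 2: V_solids = 69.0 - 57.9 = 11.1 mL
Step 3: Particle density = mass / V_solids = 31.3 / 11.1 = 2.82 g/cm^3

2.82


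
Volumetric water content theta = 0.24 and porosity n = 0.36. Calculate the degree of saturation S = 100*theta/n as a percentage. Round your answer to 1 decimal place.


Step 1: S = 100 * theta_v / n
Step 2: S = 100 * 0.24 / 0.36
Step 3: S = 66.7%

66.7


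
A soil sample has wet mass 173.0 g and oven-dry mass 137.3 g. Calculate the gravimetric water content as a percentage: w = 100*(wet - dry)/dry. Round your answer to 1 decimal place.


Step 1: Water mass = wet - dry = 173.0 - 137.3 = 35.7 g
Step 2: w = 100 * water mass / dry mass
Step 3: w = 100 * 35.7 / 137.3 = 26.0%

26.0


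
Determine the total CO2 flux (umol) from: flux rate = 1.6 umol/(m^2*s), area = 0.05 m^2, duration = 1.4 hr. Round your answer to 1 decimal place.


Step 1: Convert time to seconds: 1.4 hr * 3600 = 5040.0 s
Step 2: Total = flux * area * time_s
Step 3: Total = 1.6 * 0.05 * 5040.0
Step 4: Total = 403.2 umol

403.2


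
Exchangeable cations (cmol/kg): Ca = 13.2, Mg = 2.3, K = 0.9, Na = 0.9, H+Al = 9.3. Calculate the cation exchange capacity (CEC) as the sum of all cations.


Step 1: CEC = Ca + Mg + K + Na + (H+Al)
Step 2: CEC = 13.2 + 2.3 + 0.9 + 0.9 + 9.3
Step 3: CEC = 26.6 cmol/kg

26.6


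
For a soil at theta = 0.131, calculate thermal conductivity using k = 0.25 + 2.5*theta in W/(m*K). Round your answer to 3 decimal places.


Step 1: k = 0.25 + 2.5 * theta
Step 2: k = 0.25 + 2.5 * 0.131
Step 3: k = 0.25 + 0.328
Step 4: k = 0.578 W/(m*K)

0.578


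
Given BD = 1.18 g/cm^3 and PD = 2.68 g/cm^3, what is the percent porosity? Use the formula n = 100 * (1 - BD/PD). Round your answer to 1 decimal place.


Step 1: Formula: n = 100 * (1 - BD / PD)
Step 2: n = 100 * (1 - 1.18 / 2.68)
Step 3: n = 100 * (1 - 0.4403)
Step 4: n = 56.0%

56.0


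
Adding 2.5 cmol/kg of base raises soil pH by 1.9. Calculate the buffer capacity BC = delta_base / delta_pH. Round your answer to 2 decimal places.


Step 1: BC = change in base / change in pH
Step 2: BC = 2.5 / 1.9
Step 3: BC = 1.32 cmol/(kg*pH unit)

1.32


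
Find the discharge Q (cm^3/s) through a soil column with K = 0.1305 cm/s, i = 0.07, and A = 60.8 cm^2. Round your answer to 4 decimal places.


Step 1: Apply Darcy's law: Q = K * i * A
Step 2: Q = 0.1305 * 0.07 * 60.8
Step 3: Q = 0.5554 cm^3/s

0.5554


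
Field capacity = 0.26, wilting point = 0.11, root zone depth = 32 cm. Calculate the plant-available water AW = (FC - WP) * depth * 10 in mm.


Step 1: Available water = (FC - WP) * depth * 10
Step 2: AW = (0.26 - 0.11) * 32 * 10
Step 3: AW = 0.15 * 32 * 10
Step 4: AW = 48.0 mm

48.0


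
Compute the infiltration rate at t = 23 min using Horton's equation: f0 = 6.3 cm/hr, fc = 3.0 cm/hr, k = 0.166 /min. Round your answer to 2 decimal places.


Step 1: f = fc + (f0 - fc) * exp(-k * t)
Step 2: exp(-0.166 * 23) = 0.021972
Step 3: f = 3.0 + (6.3 - 3.0) * 0.021972
Step 4: f = 3.0 + 3.3 * 0.021972
Step 5: f = 3.07 cm/hr

3.07


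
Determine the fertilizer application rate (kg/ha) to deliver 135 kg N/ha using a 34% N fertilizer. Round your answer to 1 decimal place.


Step 1: Fertilizer rate = target N / (N content / 100)
Step 2: Rate = 135 / (34 / 100)
Step 3: Rate = 135 / 0.34
Step 4: Rate = 397.1 kg/ha

397.1


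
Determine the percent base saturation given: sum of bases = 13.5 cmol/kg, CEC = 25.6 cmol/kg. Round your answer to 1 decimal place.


Step 1: BS = 100 * (sum of bases) / CEC
Step 2: BS = 100 * 13.5 / 25.6
Step 3: BS = 52.7%

52.7


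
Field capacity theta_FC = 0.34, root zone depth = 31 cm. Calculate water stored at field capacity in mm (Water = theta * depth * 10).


Step 1: Water (mm) = theta_FC * depth (cm) * 10
Step 2: Water = 0.34 * 31 * 10
Step 3: Water = 105.4 mm

105.4


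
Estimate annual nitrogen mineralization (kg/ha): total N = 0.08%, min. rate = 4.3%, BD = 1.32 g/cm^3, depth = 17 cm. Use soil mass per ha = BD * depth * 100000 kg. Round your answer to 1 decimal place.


Step 1: Soil mass per ha = BD * depth * 100000 = 1.32 * 17 * 100000 = 2244000 kg
Step 2: Total N pool = soil mass * N%/100 = 2244000 * 0.08/100 = 1795.2 kg/ha
Step 3: N mineralized = N pool * rate%/100 = 1795.2 * 4.3/100 = 77.2 kg/ha/yr

77.2


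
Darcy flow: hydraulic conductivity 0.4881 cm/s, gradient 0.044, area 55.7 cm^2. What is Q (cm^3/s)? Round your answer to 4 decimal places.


Step 1: Apply Darcy's law: Q = K * i * A
Step 2: Q = 0.4881 * 0.044 * 55.7
Step 3: Q = 1.1962 cm^3/s

1.1962


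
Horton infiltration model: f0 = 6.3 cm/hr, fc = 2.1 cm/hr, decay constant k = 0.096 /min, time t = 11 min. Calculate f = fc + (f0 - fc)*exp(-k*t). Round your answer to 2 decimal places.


Step 1: f = fc + (f0 - fc) * exp(-k * t)
Step 2: exp(-0.096 * 11) = 0.347844
Step 3: f = 2.1 + (6.3 - 2.1) * 0.347844
Step 4: f = 2.1 + 4.2 * 0.347844
Step 5: f = 3.56 cm/hr

3.56


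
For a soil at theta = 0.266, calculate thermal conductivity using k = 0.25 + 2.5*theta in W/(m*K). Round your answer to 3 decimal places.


Step 1: k = 0.25 + 2.5 * theta
Step 2: k = 0.25 + 2.5 * 0.266
Step 3: k = 0.25 + 0.665
Step 4: k = 0.915 W/(m*K)

0.915


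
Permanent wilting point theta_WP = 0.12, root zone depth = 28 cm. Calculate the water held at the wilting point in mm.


Step 1: Water (mm) = theta_WP * depth * 10
Step 2: Water = 0.12 * 28 * 10
Step 3: Water = 33.6 mm

33.6


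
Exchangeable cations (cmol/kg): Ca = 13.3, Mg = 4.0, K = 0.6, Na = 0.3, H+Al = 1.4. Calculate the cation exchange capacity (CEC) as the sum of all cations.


Step 1: CEC = Ca + Mg + K + Na + (H+Al)
Step 2: CEC = 13.3 + 4.0 + 0.6 + 0.3 + 1.4
Step 3: CEC = 19.6 cmol/kg

19.6


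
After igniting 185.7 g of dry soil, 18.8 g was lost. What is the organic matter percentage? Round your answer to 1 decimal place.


Step 1: OM% = 100 * LOI / sample mass
Step 2: OM = 100 * 18.8 / 185.7
Step 3: OM = 10.1%

10.1


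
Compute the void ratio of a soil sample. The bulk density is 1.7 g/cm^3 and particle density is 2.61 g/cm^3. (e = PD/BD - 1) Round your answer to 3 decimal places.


Step 1: e = PD / BD - 1
Step 2: e = 2.61 / 1.7 - 1
Step 3: e = 1.53529 - 1
Step 4: e = 0.535

0.535


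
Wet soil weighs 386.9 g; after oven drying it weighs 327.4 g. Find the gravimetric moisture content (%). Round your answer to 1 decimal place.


Step 1: Water mass = wet - dry = 386.9 - 327.4 = 59.5 g
Step 2: w = 100 * water mass / dry mass
Step 3: w = 100 * 59.5 / 327.4 = 18.2%

18.2


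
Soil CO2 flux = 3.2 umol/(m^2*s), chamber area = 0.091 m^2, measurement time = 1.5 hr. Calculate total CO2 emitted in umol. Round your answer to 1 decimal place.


Step 1: Convert time to seconds: 1.5 hr * 3600 = 5400.0 s
Step 2: Total = flux * area * time_s
Step 3: Total = 3.2 * 0.091 * 5400.0
Step 4: Total = 1572.5 umol

1572.5


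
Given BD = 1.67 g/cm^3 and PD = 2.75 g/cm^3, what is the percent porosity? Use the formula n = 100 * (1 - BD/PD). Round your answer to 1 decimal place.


Step 1: Formula: n = 100 * (1 - BD / PD)
Step 2: n = 100 * (1 - 1.67 / 2.75)
Step 3: n = 100 * (1 - 0.60727)
Step 4: n = 39.3%

39.3


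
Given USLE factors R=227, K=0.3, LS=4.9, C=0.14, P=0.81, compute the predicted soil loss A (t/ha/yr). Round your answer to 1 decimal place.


Step 1: A = R * K * LS * C * P
Step 2: R * K = 227 * 0.3 = 68.1
Step 3: (R*K) * LS = 68.1 * 4.9 = 333.69
Step 4: * C * P = 333.69 * 0.14 * 0.81 = 37.8
Step 5: A = 37.8 t/(ha*yr)

37.8


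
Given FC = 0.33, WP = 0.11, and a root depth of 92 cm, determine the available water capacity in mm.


Step 1: Available water = (FC - WP) * depth * 10
Step 2: AW = (0.33 - 0.11) * 92 * 10
Step 3: AW = 0.22 * 92 * 10
Step 4: AW = 202.4 mm

202.4


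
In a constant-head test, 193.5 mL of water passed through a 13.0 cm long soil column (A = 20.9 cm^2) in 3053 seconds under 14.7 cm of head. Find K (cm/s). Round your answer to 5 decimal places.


Step 1: K = Q * L / (A * t * h)
Step 2: Numerator = 193.5 * 13.0 = 2515.5
Step 3: Denominator = 20.9 * 3053 * 14.7 = 937973.19
Step 4: K = 2515.5 / 937973.19 = 0.00268 cm/s

0.00268


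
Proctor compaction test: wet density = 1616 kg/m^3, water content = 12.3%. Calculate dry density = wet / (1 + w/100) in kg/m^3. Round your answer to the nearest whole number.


Step 1: Dry density = wet density / (1 + w/100)
Step 2: Dry density = 1616 / (1 + 12.3/100)
Step 3: Dry density = 1616 / 1.123
Step 4: Dry density = 1439 kg/m^3

1439


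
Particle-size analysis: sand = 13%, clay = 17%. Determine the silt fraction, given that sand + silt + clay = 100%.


Step 1: sand + silt + clay = 100%
Step 2: silt = 100 - sand - clay
Step 3: silt = 100 - 13 - 17
Step 4: silt = 70%

70


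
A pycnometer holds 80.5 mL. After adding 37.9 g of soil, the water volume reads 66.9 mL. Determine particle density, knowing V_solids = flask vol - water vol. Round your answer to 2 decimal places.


Step 1: Volume of solids = flask volume - water volume with soil
Step 2: V_solids = 80.5 - 66.9 = 13.6 mL
Step 3: Particle density = mass / V_solids = 37.9 / 13.6 = 2.79 g/cm^3

2.79


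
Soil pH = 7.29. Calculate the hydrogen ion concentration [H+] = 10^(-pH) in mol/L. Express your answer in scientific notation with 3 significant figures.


Step 1: [H+] = 10^(-pH)
Step 2: [H+] = 10^(-7.29)
Step 3: [H+] = 5.13e-08 mol/L

5.13e-08


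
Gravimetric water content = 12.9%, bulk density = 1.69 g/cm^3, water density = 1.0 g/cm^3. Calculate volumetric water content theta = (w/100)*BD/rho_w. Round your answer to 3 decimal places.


Step 1: theta = (w / 100) * BD / rho_w
Step 2: theta = (12.9 / 100) * 1.69 / 1.0
Step 3: theta = 0.129 * 1.69
Step 4: theta = 0.218

0.218


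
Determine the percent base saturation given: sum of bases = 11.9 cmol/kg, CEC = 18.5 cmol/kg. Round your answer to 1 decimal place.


Step 1: BS = 100 * (sum of bases) / CEC
Step 2: BS = 100 * 11.9 / 18.5
Step 3: BS = 64.3%

64.3


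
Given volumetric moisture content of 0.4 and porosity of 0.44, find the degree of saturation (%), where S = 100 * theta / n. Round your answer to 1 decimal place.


Step 1: S = 100 * theta_v / n
Step 2: S = 100 * 0.4 / 0.44
Step 3: S = 90.9%

90.9


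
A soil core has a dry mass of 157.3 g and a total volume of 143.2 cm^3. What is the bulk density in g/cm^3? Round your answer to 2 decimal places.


Step 1: Identify the formula: BD = dry mass / volume
Step 2: Substitute values: BD = 157.3 / 143.2
Step 3: BD = 1.1 g/cm^3

1.1


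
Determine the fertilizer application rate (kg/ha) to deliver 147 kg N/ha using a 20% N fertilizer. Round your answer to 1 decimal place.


Step 1: Fertilizer rate = target N / (N content / 100)
Step 2: Rate = 147 / (20 / 100)
Step 3: Rate = 147 / 0.2
Step 4: Rate = 735.0 kg/ha

735.0


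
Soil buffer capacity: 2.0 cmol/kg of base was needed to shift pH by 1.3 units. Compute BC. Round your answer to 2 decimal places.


Step 1: BC = change in base / change in pH
Step 2: BC = 2.0 / 1.3
Step 3: BC = 1.54 cmol/(kg*pH unit)

1.54


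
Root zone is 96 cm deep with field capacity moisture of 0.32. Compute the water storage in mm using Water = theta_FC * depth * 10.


Step 1: Water (mm) = theta_FC * depth (cm) * 10
Step 2: Water = 0.32 * 96 * 10
Step 3: Water = 307.2 mm

307.2


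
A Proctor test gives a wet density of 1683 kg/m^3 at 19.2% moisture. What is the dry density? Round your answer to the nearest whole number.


Step 1: Dry density = wet density / (1 + w/100)
Step 2: Dry density = 1683 / (1 + 19.2/100)
Step 3: Dry density = 1683 / 1.192
Step 4: Dry density = 1412 kg/m^3

1412


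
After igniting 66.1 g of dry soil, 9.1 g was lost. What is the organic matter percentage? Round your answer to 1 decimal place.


Step 1: OM% = 100 * LOI / sample mass
Step 2: OM = 100 * 9.1 / 66.1
Step 3: OM = 13.8%

13.8


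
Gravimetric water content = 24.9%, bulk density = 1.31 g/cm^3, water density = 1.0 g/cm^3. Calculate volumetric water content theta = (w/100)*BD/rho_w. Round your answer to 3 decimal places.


Step 1: theta = (w / 100) * BD / rho_w
Step 2: theta = (24.9 / 100) * 1.31 / 1.0
Step 3: theta = 0.249 * 1.31
Step 4: theta = 0.326

0.326


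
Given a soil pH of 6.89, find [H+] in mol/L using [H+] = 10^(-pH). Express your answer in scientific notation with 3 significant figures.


Step 1: [H+] = 10^(-pH)
Step 2: [H+] = 10^(-6.89)
Step 3: [H+] = 1.29e-07 mol/L

1.29e-07


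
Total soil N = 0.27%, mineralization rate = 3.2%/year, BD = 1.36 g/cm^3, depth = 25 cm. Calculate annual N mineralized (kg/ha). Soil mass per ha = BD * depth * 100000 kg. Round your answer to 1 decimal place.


Step 1: Soil mass per ha = BD * depth * 100000 = 1.36 * 25 * 100000 = 3400000 kg
Step 2: Total N pool = soil mass * N%/100 = 3400000 * 0.27/100 = 9180.0 kg/ha
Step 3: N mineralized = N pool * rate%/100 = 9180.0 * 3.2/100 = 293.8 kg/ha/yr

293.8


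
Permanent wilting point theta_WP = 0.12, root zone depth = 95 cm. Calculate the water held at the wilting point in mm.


Step 1: Water (mm) = theta_WP * depth * 10
Step 2: Water = 0.12 * 95 * 10
Step 3: Water = 114.0 mm

114.0


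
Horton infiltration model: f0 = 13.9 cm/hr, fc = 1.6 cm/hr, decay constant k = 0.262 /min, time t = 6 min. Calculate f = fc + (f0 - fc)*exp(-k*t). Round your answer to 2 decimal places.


Step 1: f = fc + (f0 - fc) * exp(-k * t)
Step 2: exp(-0.262 * 6) = 0.20763
Step 3: f = 1.6 + (13.9 - 1.6) * 0.20763
Step 4: f = 1.6 + 12.3 * 0.20763
Step 5: f = 4.15 cm/hr

4.15


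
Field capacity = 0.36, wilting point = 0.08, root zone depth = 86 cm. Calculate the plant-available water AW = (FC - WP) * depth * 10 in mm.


Step 1: Available water = (FC - WP) * depth * 10
Step 2: AW = (0.36 - 0.08) * 86 * 10
Step 3: AW = 0.28 * 86 * 10
Step 4: AW = 240.8 mm

240.8


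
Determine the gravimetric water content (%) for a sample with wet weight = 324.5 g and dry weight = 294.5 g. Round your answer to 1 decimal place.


Step 1: Water mass = wet - dry = 324.5 - 294.5 = 30.0 g
Step 2: w = 100 * water mass / dry mass
Step 3: w = 100 * 30.0 / 294.5 = 10.2%

10.2


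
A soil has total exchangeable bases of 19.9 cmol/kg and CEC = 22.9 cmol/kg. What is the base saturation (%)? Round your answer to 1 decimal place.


Step 1: BS = 100 * (sum of bases) / CEC
Step 2: BS = 100 * 19.9 / 22.9
Step 3: BS = 86.9%

86.9


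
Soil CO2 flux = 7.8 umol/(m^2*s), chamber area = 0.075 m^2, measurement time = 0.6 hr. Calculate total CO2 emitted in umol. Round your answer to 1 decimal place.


Step 1: Convert time to seconds: 0.6 hr * 3600 = 2160.0 s
Step 2: Total = flux * area * time_s
Step 3: Total = 7.8 * 0.075 * 2160.0
Step 4: Total = 1263.6 umol

1263.6


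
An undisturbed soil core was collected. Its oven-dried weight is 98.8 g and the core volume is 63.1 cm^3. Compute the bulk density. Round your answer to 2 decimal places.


Step 1: Identify the formula: BD = dry mass / volume
Step 2: Substitute values: BD = 98.8 / 63.1
Step 3: BD = 1.57 g/cm^3

1.57


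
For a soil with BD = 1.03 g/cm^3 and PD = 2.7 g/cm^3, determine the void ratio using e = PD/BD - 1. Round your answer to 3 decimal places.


Step 1: e = PD / BD - 1
Step 2: e = 2.7 / 1.03 - 1
Step 3: e = 2.62136 - 1
Step 4: e = 1.621

1.621


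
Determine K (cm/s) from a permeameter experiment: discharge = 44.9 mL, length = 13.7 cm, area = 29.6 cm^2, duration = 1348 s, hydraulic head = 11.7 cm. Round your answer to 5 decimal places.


Step 1: K = Q * L / (A * t * h)
Step 2: Numerator = 44.9 * 13.7 = 615.13
Step 3: Denominator = 29.6 * 1348 * 11.7 = 466839.36
Step 4: K = 615.13 / 466839.36 = 0.00132 cm/s

0.00132


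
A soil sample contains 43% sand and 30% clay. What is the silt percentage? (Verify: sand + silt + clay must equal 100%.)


Step 1: sand + silt + clay = 100%
Step 2: silt = 100 - sand - clay
Step 3: silt = 100 - 43 - 30
Step 4: silt = 27%

27


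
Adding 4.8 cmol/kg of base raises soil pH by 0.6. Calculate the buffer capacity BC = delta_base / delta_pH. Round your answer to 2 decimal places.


Step 1: BC = change in base / change in pH
Step 2: BC = 4.8 / 0.6
Step 3: BC = 8.0 cmol/(kg*pH unit)

8.0
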